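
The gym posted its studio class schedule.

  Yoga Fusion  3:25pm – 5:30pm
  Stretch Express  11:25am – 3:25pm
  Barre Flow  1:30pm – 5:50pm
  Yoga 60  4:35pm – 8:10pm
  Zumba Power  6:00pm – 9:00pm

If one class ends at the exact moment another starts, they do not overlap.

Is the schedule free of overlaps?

Check each pair: they overlap iff neither finishes before the other starts.
Sorted by start: Stretch Express, Barre Flow, Yoga Fusion, Yoga 60, Zumba Power.
Barre Flow starts before Stretch Express ends → Stretch Express and Barre Flow overlap.
That's a conflict, so the schedule is not conflict-free.

No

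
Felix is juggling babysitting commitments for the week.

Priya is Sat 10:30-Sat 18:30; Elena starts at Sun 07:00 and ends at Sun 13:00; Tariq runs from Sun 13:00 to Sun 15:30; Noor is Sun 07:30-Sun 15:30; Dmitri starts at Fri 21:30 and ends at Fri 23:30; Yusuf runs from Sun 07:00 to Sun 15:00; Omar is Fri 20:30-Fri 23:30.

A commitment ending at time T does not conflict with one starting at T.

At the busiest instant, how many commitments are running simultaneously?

Sweep the timeline, counting +1 at each start and −1 at each end (ends before starts at a tie):
Fri 20:30 start Omar → 1
Fri 21:30 start Dmitri → 2
Fri 23:30 end Dmitri → 1
Fri 23:30 end Omar → 0
Sat 10:30 start Priya → 1
Sat 18:30 end Priya → 0
Sun 07:00 start Elena → 1
Sun 07:00 start Yusuf → 2
Sun 07:30 start Noor → 3
Sun 13:00 end Elena → 2
Sun 13:00 start Tariq → 3
Sun 15:00 end Yusuf → 2
Sun 15:30 end Noor → 1
Sun 15:30 end Tariq → 0
Peak is 3, at Sun 07:30 (Elena, Noor, Yusuf).

3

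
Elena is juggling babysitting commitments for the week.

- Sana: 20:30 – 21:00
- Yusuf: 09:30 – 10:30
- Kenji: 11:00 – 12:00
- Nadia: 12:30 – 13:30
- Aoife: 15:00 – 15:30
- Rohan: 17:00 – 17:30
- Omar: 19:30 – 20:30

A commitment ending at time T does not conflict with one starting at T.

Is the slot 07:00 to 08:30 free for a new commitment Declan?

Yes — the slot is free

Yusuf: starts 09:30 at or after Declan ends 08:30 → clear.
Kenji: starts 11:00 at or after Declan ends 08:30 → clear.
Nadia: starts 12:30 at or after Declan ends 08:30 → clear.
Aoife: starts 15:00 at or after Declan ends 08:30 → clear.
Rohan: starts 17:00 at or after Declan ends 08:30 → clear.
Omar: starts 19:30 at or after Declan ends 08:30 → clear.
Sana: starts 20:30 at or after Declan ends 08:30 → clear.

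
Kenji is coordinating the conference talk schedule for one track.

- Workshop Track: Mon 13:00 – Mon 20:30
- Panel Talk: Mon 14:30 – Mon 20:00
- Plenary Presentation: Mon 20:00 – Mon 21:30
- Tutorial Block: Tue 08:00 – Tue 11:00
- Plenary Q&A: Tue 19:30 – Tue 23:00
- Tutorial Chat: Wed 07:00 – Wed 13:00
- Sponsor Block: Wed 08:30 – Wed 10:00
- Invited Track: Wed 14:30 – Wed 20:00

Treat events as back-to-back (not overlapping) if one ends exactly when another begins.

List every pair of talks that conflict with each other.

Sorted by start: Workshop Track, Panel Talk, Plenary Presentation, Tutorial Block, Plenary Q&A, Tutorial Chat, Sponsor Block, Invited Track.
Panel Talk starts before Workshop Track ends → Workshop Track and Panel Talk overlap.
Plenary Presentation starts before Workshop Track ends → Workshop Track and Plenary Presentation overlap.
Tutorial Block starts after Workshop Track ends — done with Workshop Track.
Plenary Presentation starts exactly when Panel Talk ends (back-to-back, no overlap) — done with Panel Talk.
Tutorial Block starts after Plenary Presentation ends — done with Plenary Presentation.
Plenary Q&A starts after Tutorial Block ends — done with Tutorial Block.
Tutorial Chat starts after Plenary Q&A ends — done with Plenary Q&A.
Sponsor Block starts before Tutorial Chat ends → Tutorial Chat and Sponsor Block overlap.
Invited Track starts after Tutorial Chat ends.
Invited Track starts after Sponsor Block ends.

Panel Talk & Workshop Track, Plenary Presentation & Workshop Track, Sponsor Block & Tutorial Chat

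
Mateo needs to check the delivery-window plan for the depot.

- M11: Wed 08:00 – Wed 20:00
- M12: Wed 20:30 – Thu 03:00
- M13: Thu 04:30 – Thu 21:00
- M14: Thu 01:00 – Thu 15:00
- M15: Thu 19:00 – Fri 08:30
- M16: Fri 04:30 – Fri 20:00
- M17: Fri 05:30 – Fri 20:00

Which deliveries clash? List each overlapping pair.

M12 & M14, M13 & M14, M13 & M15, M15 & M16, M15 & M17, M16 & M17

Two intervals overlap when each starts before the other ends.
Sorted by start: M11, M12, M14, M13, M15, M16, M17.
M12 starts after M11 ends, so nothing later overlaps M11 either.
M14 starts before M12 ends → M12 and M14 overlap.
M13 starts after M12 ends, so nothing later overlaps M12 either.
M13 starts before M14 ends → M14 and M13 overlap.
M15 starts after M14 ends, so nothing later overlaps M14 either.
M15 starts before M13 ends → M13 and M15 overlap.
M16 starts after M13 ends, so nothing later overlaps M13 either.
M16 starts before M15 ends → M15 and M16 overlap.
M17 starts before M15 ends → M15 and M17 overlap.
M17 starts before M16 ends → M16 and M17 overlap.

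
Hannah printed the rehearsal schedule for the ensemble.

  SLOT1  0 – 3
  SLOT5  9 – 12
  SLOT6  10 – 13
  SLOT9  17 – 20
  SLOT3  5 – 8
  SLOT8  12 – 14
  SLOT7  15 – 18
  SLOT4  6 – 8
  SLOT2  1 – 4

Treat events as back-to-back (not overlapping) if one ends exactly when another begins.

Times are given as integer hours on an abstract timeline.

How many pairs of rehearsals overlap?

5

Sorted by start: SLOT1, SLOT2, SLOT3, SLOT4, SLOT5, SLOT6, SLOT8, SLOT7, SLOT9.
SLOT2 starts before SLOT1 ends → SLOT1 and SLOT2 overlap.
SLOT3 starts after SLOT1 ends, so nothing later overlaps SLOT1 either.
SLOT3 starts after SLOT2 ends, so nothing later overlaps SLOT2 either.
SLOT4 starts before SLOT3 ends → SLOT3 and SLOT4 overlap.
SLOT5 starts after SLOT3 ends, so nothing later overlaps SLOT3 either.
SLOT5 starts after SLOT4 ends, so nothing later overlaps SLOT4 either.
SLOT6 starts before SLOT5 ends → SLOT5 and SLOT6 overlap.
SLOT8 starts exactly when SLOT5 ends (back-to-back, no overlap), so nothing later overlaps SLOT5 either.
SLOT8 starts before SLOT6 ends → SLOT6 and SLOT8 overlap.
SLOT7 starts after SLOT6 ends, so nothing later overlaps SLOT6 either.
SLOT7 starts after SLOT8 ends, so nothing later overlaps SLOT8 either.
SLOT9 starts before SLOT7 ends → SLOT7 and SLOT9 overlap.
Overlapping pairs: SLOT1 & SLOT2, SLOT3 & SLOT4, SLOT5 & SLOT6, SLOT6 & SLOT8, SLOT7 & SLOT9 — 5 in total.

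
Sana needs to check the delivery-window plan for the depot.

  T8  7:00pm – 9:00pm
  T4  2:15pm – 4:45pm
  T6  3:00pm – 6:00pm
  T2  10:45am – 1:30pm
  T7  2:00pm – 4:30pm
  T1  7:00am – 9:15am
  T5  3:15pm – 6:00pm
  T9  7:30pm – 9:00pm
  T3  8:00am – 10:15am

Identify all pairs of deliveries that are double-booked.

T1 & T3, T4 & T5, T4 & T6, T4 & T7, T5 & T6, T5 & T7, T6 & T7, T8 & T9

Sorted by start: T1, T3, T2, T7, T4, T6, T5, T8, T9.
T3 starts before T1 ends → T1 and T3 overlap.
T2 starts after T1 ends, so nothing later overlaps T1 either.
T2 starts after T3 ends, so nothing later overlaps T3 either.
T7 starts after T2 ends, so nothing later overlaps T2 either.
T4 starts before T7 ends → T7 and T4 overlap.
T6 starts before T7 ends → T7 and T6 overlap.
T5 starts before T7 ends → T7 and T5 overlap.
T8 starts after T7 ends, so nothing later overlaps T7 either.
T6 starts before T4 ends → T4 and T6 overlap.
T5 starts before T4 ends → T4 and T5 overlap.
T8 starts after T4 ends, so nothing later overlaps T4 either.
T5 starts before T6 ends → T6 and T5 overlap.
T8 starts after T6 ends, so nothing later overlaps T6 either.
T8 starts after T5 ends, so nothing later overlaps T5 either.
T9 starts before T8 ends → T8 and T9 overlap.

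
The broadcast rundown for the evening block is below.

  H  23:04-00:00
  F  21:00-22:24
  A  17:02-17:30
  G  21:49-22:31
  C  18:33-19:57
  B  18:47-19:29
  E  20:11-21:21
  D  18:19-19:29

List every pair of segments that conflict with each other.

Sorted by start: A, D, C, B, E, F, G, H.
D starts after A ends; A is clear from here.
C starts before D ends → D and C overlap.
B starts before D ends → D and B overlap.
E starts after D ends; D is clear from here.
B starts before C ends → C and B overlap.
E starts after C ends; C is clear from here.
E starts after B ends; B is clear from here.
F starts before E ends → E and F overlap.
G starts after E ends; E is clear from here.
G starts before F ends → F and G overlap.
H starts after F ends.
H starts after G ends.

B & C, B & D, C & D, E & F, F & G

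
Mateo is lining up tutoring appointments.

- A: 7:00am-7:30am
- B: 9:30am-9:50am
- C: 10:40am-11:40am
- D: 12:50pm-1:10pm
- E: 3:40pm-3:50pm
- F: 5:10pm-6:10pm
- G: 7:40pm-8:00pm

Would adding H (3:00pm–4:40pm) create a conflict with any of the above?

A: ends 7:30am at or before H starts 3:00pm → clear.
B: ends 9:50am at or before H starts 3:00pm → clear.
C: ends 11:40am at or before H starts 3:00pm → clear.
D: ends 1:10pm at or before H starts 3:00pm → clear.
E: starts 3:40pm before H ends 4:40pm, and ends 3:50pm after H starts 3:00pm → overlap.
F: starts 5:10pm at or after H ends 4:40pm → clear.
G: starts 7:40pm at or after H ends 4:40pm → clear.
H overlaps E.

Yes — it overlaps E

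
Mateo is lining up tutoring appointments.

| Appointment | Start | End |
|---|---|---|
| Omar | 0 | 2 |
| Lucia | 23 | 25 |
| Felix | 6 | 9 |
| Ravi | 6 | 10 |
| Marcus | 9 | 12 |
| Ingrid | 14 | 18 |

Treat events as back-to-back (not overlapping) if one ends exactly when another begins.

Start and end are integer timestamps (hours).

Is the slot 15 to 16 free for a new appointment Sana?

Omar: ends 2 at or before Sana starts 15 → clear.
Ravi: ends 10 at or before Sana starts 15 → clear.
Felix: ends 9 at or before Sana starts 15 → clear.
Marcus: ends 12 at or before Sana starts 15 → clear.
Ingrid: starts 14 before Sana ends 16, and ends 18 after Sana starts 15 → overlap.
Lucia: starts 23 at or after Sana ends 16 → clear.
Sana overlaps Ingrid.

No — it overlaps Ingrid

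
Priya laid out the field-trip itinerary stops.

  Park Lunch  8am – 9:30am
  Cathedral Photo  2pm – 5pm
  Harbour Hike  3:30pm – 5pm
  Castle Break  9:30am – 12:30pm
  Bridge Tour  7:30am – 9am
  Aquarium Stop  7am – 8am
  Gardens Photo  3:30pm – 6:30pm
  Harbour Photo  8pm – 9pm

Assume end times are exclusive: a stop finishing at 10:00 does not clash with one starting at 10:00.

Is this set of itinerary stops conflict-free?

No

Sorted by start: Aquarium Stop, Bridge Tour, Park Lunch, Castle Break, Cathedral Photo, Gardens Photo, Harbour Hike, Harbour Photo.
Bridge Tour starts before Aquarium Stop ends → Aquarium Stop and Bridge Tour overlap.
That's a conflict, so the schedule is not conflict-free.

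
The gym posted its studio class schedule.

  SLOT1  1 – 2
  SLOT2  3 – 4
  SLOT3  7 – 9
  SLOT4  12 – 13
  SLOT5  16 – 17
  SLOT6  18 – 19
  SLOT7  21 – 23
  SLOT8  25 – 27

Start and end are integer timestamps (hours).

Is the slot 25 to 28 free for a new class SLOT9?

SLOT1: ends 2 at or before SLOT9 starts 25 → clear.
SLOT2: ends 4 at or before SLOT9 starts 25 → clear.
SLOT3: ends 9 at or before SLOT9 starts 25 → clear.
SLOT4: ends 13 at or before SLOT9 starts 25 → clear.
SLOT5: ends 17 at or before SLOT9 starts 25 → clear.
SLOT6: ends 19 at or before SLOT9 starts 25 → clear.
SLOT7: ends 23 at or before SLOT9 starts 25 → clear.
SLOT8: starts 25 before SLOT9 ends 28, and ends 27 after SLOT9 starts 25 → overlap.
SLOT9 overlaps SLOT8.

No — it overlaps SLOT8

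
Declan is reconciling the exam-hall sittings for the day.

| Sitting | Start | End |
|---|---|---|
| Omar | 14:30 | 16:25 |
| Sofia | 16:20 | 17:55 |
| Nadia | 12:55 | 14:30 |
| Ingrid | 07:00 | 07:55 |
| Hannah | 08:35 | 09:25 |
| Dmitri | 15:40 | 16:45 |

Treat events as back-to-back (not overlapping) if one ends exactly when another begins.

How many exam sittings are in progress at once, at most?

3

Sort all start/end points and keep a running count:
07:00 start Ingrid → 1
07:55 end Ingrid → 0
08:35 start Hannah → 1
09:25 end Hannah → 0
12:55 start Nadia → 1
14:30 end Nadia → 0
14:30 start Omar → 1
15:40 start Dmitri → 2
16:20 start Sofia → 3
16:25 end Omar → 2
16:45 end Dmitri → 1
17:55 end Sofia → 0
Peak is 3, at 16:20 (Dmitri, Omar, Sofia).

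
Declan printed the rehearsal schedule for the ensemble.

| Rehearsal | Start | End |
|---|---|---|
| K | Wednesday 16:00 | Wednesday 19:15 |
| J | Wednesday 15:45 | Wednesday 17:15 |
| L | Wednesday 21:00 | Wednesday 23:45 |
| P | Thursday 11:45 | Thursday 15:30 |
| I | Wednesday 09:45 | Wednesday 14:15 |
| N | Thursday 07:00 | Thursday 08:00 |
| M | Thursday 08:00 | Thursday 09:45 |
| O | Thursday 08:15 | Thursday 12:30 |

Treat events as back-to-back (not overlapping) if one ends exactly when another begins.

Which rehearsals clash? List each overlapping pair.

J & K, M & O, O & P

Sorted by start: I, J, K, L, N, M, O, P.
J starts after I ends; I is clear from here.
K starts before J ends → J and K overlap.
L starts after J ends; J is clear from here.
L starts after K ends; K is clear from here.
N starts after L ends; L is clear from here.
M starts exactly when N ends (back-to-back, no overlap); N is clear from here.
O starts before M ends → M and O overlap.
P starts after M ends.
P starts before O ends → O and P overlap.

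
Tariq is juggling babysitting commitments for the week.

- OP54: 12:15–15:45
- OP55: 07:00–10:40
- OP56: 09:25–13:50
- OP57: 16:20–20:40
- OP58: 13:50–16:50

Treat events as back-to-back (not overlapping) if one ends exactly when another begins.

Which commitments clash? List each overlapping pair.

OP54 & OP56, OP54 & OP58, OP55 & OP56, OP57 & OP58

Sorted by start: OP55, OP56, OP54, OP58, OP57.
OP56 starts before OP55 ends → OP55 and OP56 overlap.
OP54 starts after OP55 ends — done with OP55.
OP54 starts before OP56 ends → OP56 and OP54 overlap.
OP58 starts exactly when OP56 ends (back-to-back, no overlap) — done with OP56.
OP58 starts before OP54 ends → OP54 and OP58 overlap.
OP57 starts after OP54 ends.
OP57 starts before OP58 ends → OP58 and OP57 overlap.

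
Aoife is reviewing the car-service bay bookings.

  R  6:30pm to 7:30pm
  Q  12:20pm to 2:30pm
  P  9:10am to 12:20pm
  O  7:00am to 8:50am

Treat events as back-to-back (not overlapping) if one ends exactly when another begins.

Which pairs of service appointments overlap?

no conflicts

Two intervals overlap when each starts before the other ends.
Sorted by start: O, P, Q, R.
P starts after O ends — done with O.
Q starts exactly when P ends (back-to-back, no overlap) — done with P.
R starts after Q ends.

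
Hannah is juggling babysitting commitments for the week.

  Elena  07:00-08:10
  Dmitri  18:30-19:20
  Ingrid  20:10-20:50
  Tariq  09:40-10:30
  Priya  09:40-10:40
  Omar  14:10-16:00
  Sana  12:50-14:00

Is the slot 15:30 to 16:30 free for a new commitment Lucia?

Elena: ends 08:10 at or before Lucia starts 15:30 → clear.
Priya: ends 10:40 at or before Lucia starts 15:30 → clear.
Tariq: ends 10:30 at or before Lucia starts 15:30 → clear.
Sana: ends 14:00 at or before Lucia starts 15:30 → clear.
Omar: starts 14:10 before Lucia ends 16:30, and ends 16:00 after Lucia starts 15:30 → overlap.
Dmitri: starts 18:30 at or after Lucia ends 16:30 → clear.
Ingrid: starts 20:10 at or after Lucia ends 16:30 → clear.
Lucia overlaps Omar.

No — it overlaps Omar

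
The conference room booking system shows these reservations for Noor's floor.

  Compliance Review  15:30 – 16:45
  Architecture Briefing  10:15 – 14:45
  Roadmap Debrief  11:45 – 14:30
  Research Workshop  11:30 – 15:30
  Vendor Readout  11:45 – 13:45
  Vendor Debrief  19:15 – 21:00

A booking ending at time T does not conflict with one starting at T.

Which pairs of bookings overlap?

Architecture Briefing & Research Workshop, Architecture Briefing & Roadmap Debrief, Architecture Briefing & Vendor Readout, Research Workshop & Roadmap Debrief, Research Workshop & Vendor Readout, Roadmap Debrief & Vendor Readout

Sorted by start: Architecture Briefing, Research Workshop, Roadmap Debrief, Vendor Readout, Compliance Review, Vendor Debrief.
Research Workshop starts before Architecture Briefing ends → Architecture Briefing and Research Workshop overlap.
Roadmap Debrief starts before Architecture Briefing ends → Architecture Briefing and Roadmap Debrief overlap.
Vendor Readout starts before Architecture Briefing ends → Architecture Briefing and Vendor Readout overlap.
Compliance Review starts after Architecture Briefing ends, so Architecture Briefing has no further overlaps.
Roadmap Debrief starts before Research Workshop ends → Research Workshop and Roadmap Debrief overlap.
Vendor Readout starts before Research Workshop ends → Research Workshop and Vendor Readout overlap.
Compliance Review starts exactly when Research Workshop ends (back-to-back, no overlap), so Research Workshop has no further overlaps.
Vendor Readout starts before Roadmap Debrief ends → Roadmap Debrief and Vendor Readout overlap.
Compliance Review starts after Roadmap Debrief ends, so Roadmap Debrief has no further overlaps.
Compliance Review starts after Vendor Readout ends, so Vendor Readout has no further overlaps.
Vendor Debrief starts after Compliance Review ends.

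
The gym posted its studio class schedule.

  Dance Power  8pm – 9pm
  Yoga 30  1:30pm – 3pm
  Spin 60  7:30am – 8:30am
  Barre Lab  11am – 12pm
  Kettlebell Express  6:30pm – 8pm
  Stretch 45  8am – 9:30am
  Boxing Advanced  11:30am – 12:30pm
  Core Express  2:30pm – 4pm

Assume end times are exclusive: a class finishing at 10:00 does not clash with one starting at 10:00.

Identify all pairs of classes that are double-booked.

Barre Lab & Boxing Advanced, Core Express & Yoga 30, Spin 60 & Stretch 45

Sorted by start: Spin 60, Stretch 45, Barre Lab, Boxing Advanced, Yoga 30, Core Express, Kettlebell Express, Dance Power.
Stretch 45 starts before Spin 60 ends → Spin 60 and Stretch 45 overlap.
Barre Lab starts after Spin 60 ends — done with Spin 60.
Barre Lab starts after Stretch 45 ends — done with Stretch 45.
Boxing Advanced starts before Barre Lab ends → Barre Lab and Boxing Advanced overlap.
Yoga 30 starts after Barre Lab ends — done with Barre Lab.
Yoga 30 starts after Boxing Advanced ends — done with Boxing Advanced.
Core Express starts before Yoga 30 ends → Yoga 30 and Core Express overlap.
Kettlebell Express starts after Yoga 30 ends — done with Yoga 30.
Kettlebell Express starts after Core Express ends — done with Core Express.
Dance Power starts exactly when Kettlebell Express ends (back-to-back, no overlap).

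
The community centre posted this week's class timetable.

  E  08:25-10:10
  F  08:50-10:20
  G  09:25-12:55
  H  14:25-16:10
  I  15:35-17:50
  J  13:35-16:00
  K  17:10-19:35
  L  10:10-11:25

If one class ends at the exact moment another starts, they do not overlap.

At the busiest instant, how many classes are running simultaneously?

3

Walk through starts and ends in time order (an end at T is processed before a start at T):
08:25 start E → 1
08:50 start F → 2
09:25 start G → 3
10:10 end E → 2
10:10 start L → 3
10:20 end F → 2
11:25 end L → 1
12:55 end G → 0
13:35 start J → 1
14:25 start H → 2
15:35 start I → 3
16:00 end J → 2
16:10 end H → 1
17:10 start K → 2
17:50 end I → 1
19:35 end K → 0
Peak is 3, at 09:25 (E, F, G).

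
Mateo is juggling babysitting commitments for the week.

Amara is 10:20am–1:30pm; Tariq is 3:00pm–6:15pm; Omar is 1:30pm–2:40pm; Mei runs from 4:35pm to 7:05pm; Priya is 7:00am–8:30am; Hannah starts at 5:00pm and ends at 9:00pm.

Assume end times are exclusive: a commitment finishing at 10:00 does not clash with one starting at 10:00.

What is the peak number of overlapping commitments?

3

Walk through starts and ends in time order (an end at T is processed before a start at T):
7:00am start Priya → 1
8:30am end Priya → 0
10:20am start Amara → 1
1:30pm end Amara → 0
1:30pm start Omar → 1
2:40pm end Omar → 0
3:00pm start Tariq → 1
4:35pm start Mei → 2
5:00pm start Hannah → 3
6:15pm end Tariq → 2
7:05pm end Mei → 1
9:00pm end Hannah → 0
Peak is 3, at 5:00pm (Hannah, Mei, Tariq).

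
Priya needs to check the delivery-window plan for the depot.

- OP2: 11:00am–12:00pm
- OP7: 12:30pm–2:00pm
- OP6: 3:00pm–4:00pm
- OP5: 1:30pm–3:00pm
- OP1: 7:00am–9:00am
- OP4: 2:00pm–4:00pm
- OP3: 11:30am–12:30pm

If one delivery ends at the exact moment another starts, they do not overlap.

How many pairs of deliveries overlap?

Check each pair: they overlap iff neither finishes before the other starts.
Sorted by start: OP1, OP2, OP3, OP7, OP5, OP4, OP6.
OP2 starts after OP1 ends — done with OP1.
OP3 starts before OP2 ends → OP2 and OP3 overlap.
OP7 starts after OP2 ends — done with OP2.
OP7 starts exactly when OP3 ends (back-to-back, no overlap) — done with OP3.
OP5 starts before OP7 ends → OP7 and OP5 overlap.
OP4 starts exactly when OP7 ends (back-to-back, no overlap) — done with OP7.
OP4 starts before OP5 ends → OP5 and OP4 overlap.
OP6 starts exactly when OP5 ends (back-to-back, no overlap).
OP6 starts before OP4 ends → OP4 and OP6 overlap.
Overlapping pairs: OP2 & OP3, OP4 & OP5, OP4 & OP6, OP5 & OP7 — 4 in total.

4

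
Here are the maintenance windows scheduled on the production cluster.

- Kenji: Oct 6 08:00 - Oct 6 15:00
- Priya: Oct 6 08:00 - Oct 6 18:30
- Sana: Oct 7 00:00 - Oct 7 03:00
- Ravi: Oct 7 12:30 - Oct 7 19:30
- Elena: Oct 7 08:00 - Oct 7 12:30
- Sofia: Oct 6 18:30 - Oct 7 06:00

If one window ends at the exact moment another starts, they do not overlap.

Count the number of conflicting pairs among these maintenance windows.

Check each pair: they overlap iff neither finishes before the other starts.
Sorted by start: Kenji, Priya, Sofia, Sana, Elena, Ravi.
Priya starts before Kenji ends → Kenji and Priya overlap.
Sofia starts after Kenji ends — done with Kenji.
Sofia starts exactly when Priya ends (back-to-back, no overlap) — done with Priya.
Sana starts before Sofia ends → Sofia and Sana overlap.
Elena starts after Sofia ends — done with Sofia.
Elena starts after Sana ends — done with Sana.
Ravi starts exactly when Elena ends (back-to-back, no overlap).
Overlapping pairs: Kenji & Priya, Sana & Sofia — 2 in total.

2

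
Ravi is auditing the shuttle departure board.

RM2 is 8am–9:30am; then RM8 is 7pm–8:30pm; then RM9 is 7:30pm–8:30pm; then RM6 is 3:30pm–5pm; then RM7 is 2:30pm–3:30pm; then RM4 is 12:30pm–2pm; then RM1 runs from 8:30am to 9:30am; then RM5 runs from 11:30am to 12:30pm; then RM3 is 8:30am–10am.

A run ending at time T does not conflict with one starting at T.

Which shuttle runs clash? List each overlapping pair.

RM1 & RM2, RM1 & RM3, RM2 & RM3, RM8 & RM9

Sorted by start: RM2, RM1, RM3, RM5, RM4, RM7, RM6, RM8, RM9.
RM1 starts before RM2 ends → RM2 and RM1 overlap.
RM3 starts before RM2 ends → RM2 and RM3 overlap.
RM5 starts after RM2 ends — done with RM2.
RM3 starts before RM1 ends → RM1 and RM3 overlap.
RM5 starts after RM1 ends — done with RM1.
RM5 starts after RM3 ends — done with RM3.
RM4 starts exactly when RM5 ends (back-to-back, no overlap) — done with RM5.
RM7 starts after RM4 ends — done with RM4.
RM6 starts exactly when RM7 ends (back-to-back, no overlap) — done with RM7.
RM8 starts after RM6 ends — done with RM6.
RM9 starts before RM8 ends → RM8 and RM9 overlap.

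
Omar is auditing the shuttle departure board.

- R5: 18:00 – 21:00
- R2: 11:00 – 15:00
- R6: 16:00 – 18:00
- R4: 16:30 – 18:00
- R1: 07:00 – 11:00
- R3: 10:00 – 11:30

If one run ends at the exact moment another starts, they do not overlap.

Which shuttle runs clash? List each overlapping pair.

R1 & R3, R2 & R3, R4 & R6

Sorted by start: R1, R3, R2, R6, R4, R5.
R3 starts before R1 ends → R1 and R3 overlap.
R2 starts exactly when R1 ends (back-to-back, no overlap) — done with R1.
R2 starts before R3 ends → R3 and R2 overlap.
R6 starts after R3 ends — done with R3.
R6 starts after R2 ends — done with R2.
R4 starts before R6 ends → R6 and R4 overlap.
R5 starts exactly when R6 ends (back-to-back, no overlap).
R5 starts exactly when R4 ends (back-to-back, no overlap).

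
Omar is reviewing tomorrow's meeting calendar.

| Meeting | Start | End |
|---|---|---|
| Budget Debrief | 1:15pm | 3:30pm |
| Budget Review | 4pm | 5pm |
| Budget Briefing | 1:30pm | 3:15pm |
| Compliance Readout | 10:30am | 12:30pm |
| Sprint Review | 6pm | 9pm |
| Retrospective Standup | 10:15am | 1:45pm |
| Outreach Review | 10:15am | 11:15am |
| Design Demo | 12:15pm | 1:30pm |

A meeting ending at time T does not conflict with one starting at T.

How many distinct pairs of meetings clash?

Check each pair: they overlap iff neither finishes before the other starts.
Sorted by start: Outreach Review, Retrospective Standup, Compliance Readout, Design Demo, Budget Debrief, Budget Briefing, Budget Review, Sprint Review.
Retrospective Standup starts before Outreach Review ends → Outreach Review and Retrospective Standup overlap.
Compliance Readout starts before Outreach Review ends → Outreach Review and Compliance Readout overlap.
Design Demo starts after Outreach Review ends, so Outreach Review has no further overlaps.
Compliance Readout starts before Retrospective Standup ends → Retrospective Standup and Compliance Readout overlap.
Design Demo starts before Retrospective Standup ends → Retrospective Standup and Design Demo overlap.
Budget Debrief starts before Retrospective Standup ends → Retrospective Standup and Budget Debrief overlap.
Budget Briefing starts before Retrospective Standup ends → Retrospective Standup and Budget Briefing overlap.
Budget Review starts after Retrospective Standup ends, so Retrospective Standup has no further overlaps.
Design Demo starts before Compliance Readout ends → Compliance Readout and Design Demo overlap.
Budget Debrief starts after Compliance Readout ends, so Compliance Readout has no further overlaps.
Budget Debrief starts before Design Demo ends → Design Demo and Budget Debrief overlap.
Budget Briefing starts exactly when Design Demo ends (back-to-back, no overlap), so Design Demo has no further overlaps.
Budget Briefing starts before Budget Debrief ends → Budget Debrief and Budget Briefing overlap.
Budget Review starts after Budget Debrief ends, so Budget Debrief has no further overlaps.
Budget Review starts after Budget Briefing ends, so Budget Briefing has no further overlaps.
Sprint Review starts after Budget Review ends.
Overlapping pairs: Budget Briefing & Budget Debrief, Budget Briefing & Retrospective Standup, Budget Debrief & Design Demo, Budget Debrief & Retrospective Standup, Compliance Readout & Design Demo, Compliance Readout & Outreach Review, Compliance Readout & Retrospective Standup, Design Demo & Retrospective Standup, Outreach Review & Retrospective Standup — 9 in total.

9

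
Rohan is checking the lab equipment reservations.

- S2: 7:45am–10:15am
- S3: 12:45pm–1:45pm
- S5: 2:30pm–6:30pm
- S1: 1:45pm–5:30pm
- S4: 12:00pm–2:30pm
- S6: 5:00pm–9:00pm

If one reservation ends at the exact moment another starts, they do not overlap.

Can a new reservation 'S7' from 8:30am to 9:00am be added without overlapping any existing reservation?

S2: starts 7:45am before S7 ends 9:00am, and ends 10:15am after S7 starts 8:30am → overlap.
S4: starts 12:00pm at or after S7 ends 9:00am → clear.
S3: starts 12:45pm at or after S7 ends 9:00am → clear.
S1: starts 1:45pm at or after S7 ends 9:00am → clear.
S5: starts 2:30pm at or after S7 ends 9:00am → clear.
S6: starts 5:00pm at or after S7 ends 9:00am → clear.
S7 overlaps S2.

No — it overlaps S2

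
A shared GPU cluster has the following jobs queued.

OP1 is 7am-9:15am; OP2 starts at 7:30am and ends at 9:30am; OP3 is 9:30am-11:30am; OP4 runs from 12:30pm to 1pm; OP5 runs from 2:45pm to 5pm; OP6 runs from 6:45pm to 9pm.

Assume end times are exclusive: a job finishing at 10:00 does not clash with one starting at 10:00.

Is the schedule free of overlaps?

Two intervals overlap when each starts before the other ends.
Sorted by start: OP1, OP2, OP3, OP4, OP5, OP6.
OP2 starts before OP1 ends → OP1 and OP2 overlap.
That's a conflict, so the schedule is not conflict-free.

No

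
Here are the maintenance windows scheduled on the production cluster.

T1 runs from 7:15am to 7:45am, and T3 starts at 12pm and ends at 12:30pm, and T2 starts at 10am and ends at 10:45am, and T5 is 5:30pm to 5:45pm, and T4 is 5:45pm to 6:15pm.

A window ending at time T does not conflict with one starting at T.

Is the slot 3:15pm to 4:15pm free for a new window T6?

Yes — the slot is free

T1: ends 7:45am at or before T6 starts 3:15pm → clear.
T2: ends 10:45am at or before T6 starts 3:15pm → clear.
T3: ends 12:30pm at or before T6 starts 3:15pm → clear.
T5: starts 5:30pm at or after T6 ends 4:15pm → clear.
T4: starts 5:45pm at or after T6 ends 4:15pm → clear.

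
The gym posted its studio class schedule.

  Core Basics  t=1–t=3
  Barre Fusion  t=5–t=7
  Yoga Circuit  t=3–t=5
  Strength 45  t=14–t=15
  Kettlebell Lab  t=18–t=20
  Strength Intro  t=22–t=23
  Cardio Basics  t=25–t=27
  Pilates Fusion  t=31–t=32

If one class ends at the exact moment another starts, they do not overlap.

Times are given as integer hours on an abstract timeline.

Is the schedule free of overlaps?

Two intervals overlap when each starts before the other ends.
Sorted by start: Core Basics, Yoga Circuit, Barre Fusion, Strength 45, Kettlebell Lab, Strength Intro, Cardio Basics, Pilates Fusion.
Yoga Circuit starts exactly when Core Basics ends (back-to-back, no overlap), so nothing later overlaps Core Basics either.
Barre Fusion starts exactly when Yoga Circuit ends (back-to-back, no overlap), so nothing later overlaps Yoga Circuit either.
Strength 45 starts after Barre Fusion ends, so nothing later overlaps Barre Fusion either.
Kettlebell Lab starts after Strength 45 ends, so nothing later overlaps Strength 45 either.
Strength Intro starts after Kettlebell Lab ends, so nothing later overlaps Kettlebell Lab either.
Cardio Basics starts after Strength Intro ends, so nothing later overlaps Strength Intro either.
Pilates Fusion starts after Cardio Basics ends.
Every pair is clear; the schedule has no overlaps.

Yes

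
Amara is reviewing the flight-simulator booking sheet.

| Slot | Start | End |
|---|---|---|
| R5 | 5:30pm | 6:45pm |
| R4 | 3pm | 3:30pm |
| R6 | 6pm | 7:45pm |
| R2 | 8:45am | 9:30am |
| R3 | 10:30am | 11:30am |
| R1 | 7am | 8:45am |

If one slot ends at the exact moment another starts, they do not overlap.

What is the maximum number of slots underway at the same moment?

Sort all start/end points and keep a running count:
7am start R1 → 1
8:45am end R1 → 0
8:45am start R2 → 1
9:30am end R2 → 0
10:30am start R3 → 1
11:30am end R3 → 0
3pm start R4 → 1
3:30pm end R4 → 0
5:30pm start R5 → 1
6pm start R6 → 2
6:45pm end R5 → 1
7:45pm end R6 → 0
Peak is 2, at 6pm (R5, R6).

2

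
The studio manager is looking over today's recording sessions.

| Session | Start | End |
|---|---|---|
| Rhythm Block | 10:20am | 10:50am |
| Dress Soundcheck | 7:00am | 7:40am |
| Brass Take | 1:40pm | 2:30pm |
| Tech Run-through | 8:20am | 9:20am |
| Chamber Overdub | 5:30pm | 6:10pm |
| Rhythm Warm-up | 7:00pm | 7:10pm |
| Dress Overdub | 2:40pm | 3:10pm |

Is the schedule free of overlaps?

Sorted by start: Dress Soundcheck, Tech Run-through, Rhythm Block, Brass Take, Dress Overdub, Chamber Overdub, Rhythm Warm-up.
Tech Run-through starts after Dress Soundcheck ends, so Dress Soundcheck has no further overlaps.
Rhythm Block starts after Tech Run-through ends, so Tech Run-through has no further overlaps.
Brass Take starts after Rhythm Block ends, so Rhythm Block has no further overlaps.
Dress Overdub starts after Brass Take ends, so Brass Take has no further overlaps.
Chamber Overdub starts after Dress Overdub ends, so Dress Overdub has no further overlaps.
Rhythm Warm-up starts after Chamber Overdub ends.
Every pair is clear; the schedule has no overlaps.

Yes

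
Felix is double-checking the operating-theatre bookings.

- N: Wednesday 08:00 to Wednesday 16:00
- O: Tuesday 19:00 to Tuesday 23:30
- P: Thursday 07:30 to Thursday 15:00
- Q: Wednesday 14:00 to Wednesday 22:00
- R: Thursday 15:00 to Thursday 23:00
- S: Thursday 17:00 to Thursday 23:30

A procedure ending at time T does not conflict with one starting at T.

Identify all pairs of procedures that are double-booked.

Sorted by start: O, N, Q, P, R, S.
N starts after O ends — done with O.
Q starts before N ends → N and Q overlap.
P starts after N ends — done with N.
P starts after Q ends — done with Q.
R starts exactly when P ends (back-to-back, no overlap) — done with P.
S starts before R ends → R and S overlap.

N & Q, R & S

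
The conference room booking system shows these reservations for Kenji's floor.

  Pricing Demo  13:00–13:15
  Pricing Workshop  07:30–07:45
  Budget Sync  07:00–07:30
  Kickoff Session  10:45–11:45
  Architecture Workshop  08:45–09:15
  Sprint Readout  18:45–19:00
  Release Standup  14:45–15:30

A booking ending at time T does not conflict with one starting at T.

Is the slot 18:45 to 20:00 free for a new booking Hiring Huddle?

Budget Sync: ends 07:30 at or before Hiring Huddle starts 18:45 → clear.
Pricing Workshop: ends 07:45 at or before Hiring Huddle starts 18:45 → clear.
Architecture Workshop: ends 09:15 at or before Hiring Huddle starts 18:45 → clear.
Kickoff Session: ends 11:45 at or before Hiring Huddle starts 18:45 → clear.
Pricing Demo: ends 13:15 at or before Hiring Huddle starts 18:45 → clear.
Release Standup: ends 15:30 at or before Hiring Huddle starts 18:45 → clear.
Sprint Readout: starts 18:45 before Hiring Huddle ends 20:00, and ends 19:00 after Hiring Huddle starts 18:45 → overlap.
Hiring Huddle overlaps Sprint Readout.

No — it overlaps Sprint Readout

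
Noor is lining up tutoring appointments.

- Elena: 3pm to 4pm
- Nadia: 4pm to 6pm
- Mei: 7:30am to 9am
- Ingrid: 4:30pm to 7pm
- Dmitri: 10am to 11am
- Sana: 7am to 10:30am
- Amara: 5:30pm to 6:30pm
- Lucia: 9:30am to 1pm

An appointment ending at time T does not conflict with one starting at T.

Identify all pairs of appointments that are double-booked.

Amara & Ingrid, Amara & Nadia, Dmitri & Lucia, Dmitri & Sana, Ingrid & Nadia, Lucia & Sana, Mei & Sana

Check each pair: they overlap iff neither finishes before the other starts.
Sorted by start: Sana, Mei, Lucia, Dmitri, Elena, Nadia, Ingrid, Amara.
Mei starts before Sana ends → Sana and Mei overlap.
Lucia starts before Sana ends → Sana and Lucia overlap.
Dmitri starts before Sana ends → Sana and Dmitri overlap.
Elena starts after Sana ends, so Sana has no further overlaps.
Lucia starts after Mei ends, so Mei has no further overlaps.
Dmitri starts before Lucia ends → Lucia and Dmitri overlap.
Elena starts after Lucia ends, so Lucia has no further overlaps.
Elena starts after Dmitri ends, so Dmitri has no further overlaps.
Nadia starts exactly when Elena ends (back-to-back, no overlap), so Elena has no further overlaps.
Ingrid starts before Nadia ends → Nadia and Ingrid overlap.
Amara starts before Nadia ends → Nadia and Amara overlap.
Amara starts before Ingrid ends → Ingrid and Amara overlap.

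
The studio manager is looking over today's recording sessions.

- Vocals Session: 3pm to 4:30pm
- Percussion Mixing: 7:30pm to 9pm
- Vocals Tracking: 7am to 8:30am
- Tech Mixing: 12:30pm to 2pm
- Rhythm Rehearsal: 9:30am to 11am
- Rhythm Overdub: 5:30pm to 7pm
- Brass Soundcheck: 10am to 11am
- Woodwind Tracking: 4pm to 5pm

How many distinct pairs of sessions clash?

Sorted by start: Vocals Tracking, Rhythm Rehearsal, Brass Soundcheck, Tech Mixing, Vocals Session, Woodwind Tracking, Rhythm Overdub, Percussion Mixing.
Rhythm Rehearsal starts after Vocals Tracking ends, so Vocals Tracking has no further overlaps.
Brass Soundcheck starts before Rhythm Rehearsal ends → Rhythm Rehearsal and Brass Soundcheck overlap.
Tech Mixing starts after Rhythm Rehearsal ends, so Rhythm Rehearsal has no further overlaps.
Tech Mixing starts after Brass Soundcheck ends, so Brass Soundcheck has no further overlaps.
Vocals Session starts after Tech Mixing ends, so Tech Mixing has no further overlaps.
Woodwind Tracking starts before Vocals Session ends → Vocals Session and Woodwind Tracking overlap.
Rhythm Overdub starts after Vocals Session ends, so Vocals Session has no further overlaps.
Rhythm Overdub starts after Woodwind Tracking ends, so Woodwind Tracking has no further overlaps.
Percussion Mixing starts after Rhythm Overdub ends.
Overlapping pairs: Brass Soundcheck & Rhythm Rehearsal, Vocals Session & Woodwind Tracking — 2 in total.

2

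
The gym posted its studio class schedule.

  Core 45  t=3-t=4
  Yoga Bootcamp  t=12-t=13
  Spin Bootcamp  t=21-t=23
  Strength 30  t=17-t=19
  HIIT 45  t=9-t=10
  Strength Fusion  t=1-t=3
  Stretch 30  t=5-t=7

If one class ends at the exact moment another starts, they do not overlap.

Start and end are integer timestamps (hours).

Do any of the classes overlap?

Sorted by start: Strength Fusion, Core 45, Stretch 30, HIIT 45, Yoga Bootcamp, Strength 30, Spin Bootcamp.
Core 45 starts exactly when Strength Fusion ends (back-to-back, no overlap), so nothing later overlaps Strength Fusion either.
Stretch 30 starts after Core 45 ends, so nothing later overlaps Core 45 either.
HIIT 45 starts after Stretch 30 ends, so nothing later overlaps Stretch 30 either.
Yoga Bootcamp starts after HIIT 45 ends, so nothing later overlaps HIIT 45 either.
Strength 30 starts after Yoga Bootcamp ends, so nothing later overlaps Yoga Bootcamp either.
Spin Bootcamp starts after Strength 30 ends.
Every pair is clear; the schedule has no overlaps.

No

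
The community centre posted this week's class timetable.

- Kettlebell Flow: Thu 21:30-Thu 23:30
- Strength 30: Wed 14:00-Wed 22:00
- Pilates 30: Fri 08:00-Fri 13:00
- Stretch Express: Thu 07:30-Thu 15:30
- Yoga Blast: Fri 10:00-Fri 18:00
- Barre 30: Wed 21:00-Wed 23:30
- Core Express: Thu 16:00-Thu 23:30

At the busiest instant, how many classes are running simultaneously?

Sweep the timeline, counting +1 at each start and −1 at each end (ends before starts at a tie):
Wed 14:00 start Strength 30 → 1
Wed 21:00 start Barre 30 → 2
Wed 22:00 end Strength 30 → 1
Wed 23:30 end Barre 30 → 0
Thu 07:30 start Stretch Express → 1
Thu 15:30 end Stretch Express → 0
Thu 16:00 start Core Express → 1
Thu 21:30 start Kettlebell Flow → 2
Thu 23:30 end Core Express → 1
Thu 23:30 end Kettlebell Flow → 0
Fri 08:00 start Pilates 30 → 1
Fri 10:00 start Yoga Blast → 2
Fri 13:00 end Pilates 30 → 1
Fri 18:00 end Yoga Blast → 0
Peak is 2, at Wed 21:00 (Barre 30, Strength 30).

2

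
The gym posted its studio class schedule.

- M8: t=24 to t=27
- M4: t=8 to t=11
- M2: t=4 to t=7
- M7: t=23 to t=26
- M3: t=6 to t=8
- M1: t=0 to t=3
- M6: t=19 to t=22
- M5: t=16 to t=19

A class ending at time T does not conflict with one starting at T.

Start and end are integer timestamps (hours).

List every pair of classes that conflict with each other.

Sorted by start: M1, M2, M3, M4, M5, M6, M7, M8.
M2 starts after M1 ends; M1 is clear from here.
M3 starts before M2 ends → M2 and M3 overlap.
M4 starts after M2 ends; M2 is clear from here.
M4 starts exactly when M3 ends (back-to-back, no overlap); M3 is clear from here.
M5 starts after M4 ends; M4 is clear from here.
M6 starts exactly when M5 ends (back-to-back, no overlap); M5 is clear from here.
M7 starts after M6 ends; M6 is clear from here.
M8 starts before M7 ends → M7 and M8 overlap.

M2 & M3, M7 & M8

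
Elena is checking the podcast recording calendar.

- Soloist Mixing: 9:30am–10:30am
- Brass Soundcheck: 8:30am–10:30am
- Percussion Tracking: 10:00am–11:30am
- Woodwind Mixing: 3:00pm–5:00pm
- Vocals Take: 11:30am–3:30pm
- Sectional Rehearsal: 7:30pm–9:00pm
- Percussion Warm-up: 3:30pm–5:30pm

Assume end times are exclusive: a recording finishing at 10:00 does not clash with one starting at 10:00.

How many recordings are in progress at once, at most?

Walk through starts and ends in time order (an end at T is processed before a start at T):
8:30am start Brass Soundcheck → 1
9:30am start Soloist Mixing → 2
10:00am start Percussion Tracking → 3
10:30am end Brass Soundcheck → 2
10:30am end Soloist Mixing → 1
11:30am end Percussion Tracking → 0
11:30am start Vocals Take → 1
3:00pm start Woodwind Mixing → 2
3:30pm end Vocals Take → 1
3:30pm start Percussion Warm-up → 2
5:00pm end Woodwind Mixing → 1
5:30pm end Percussion Warm-up → 0
7:30pm start Sectional Rehearsal → 1
9:00pm end Sectional Rehearsal → 0
Peak is 3, at 10:00am (Brass Soundcheck, Percussion Tracking, Soloist Mixing).

3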